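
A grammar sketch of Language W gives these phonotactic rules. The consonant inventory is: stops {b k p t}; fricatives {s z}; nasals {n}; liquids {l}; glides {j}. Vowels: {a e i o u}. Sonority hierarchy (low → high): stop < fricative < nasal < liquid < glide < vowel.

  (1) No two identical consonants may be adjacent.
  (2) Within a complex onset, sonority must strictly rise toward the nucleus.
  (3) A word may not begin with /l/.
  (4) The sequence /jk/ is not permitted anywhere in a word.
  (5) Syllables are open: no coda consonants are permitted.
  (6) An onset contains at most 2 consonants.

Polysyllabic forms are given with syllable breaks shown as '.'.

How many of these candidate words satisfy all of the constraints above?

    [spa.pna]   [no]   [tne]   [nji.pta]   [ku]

3

[spa.pna] — violates constraint 2: syllable 1 onset /sp/: /s/ (fricative, 2) → /p/ (stop, 1) does not rise → phonotactically illegal
[no] — σ1 onset /n/, coda /∅/ ok → phonotactically legal
[tne] — σ1 onset /tn/ (1→3 rises), coda /∅/ ok → phonotactically legal
[nji.pta] — violates constraint 2: syllable 2 onset /pt/: /p/ (stop, 1) → /t/ (stop, 1) does not rise → phonotactically illegal
[ku] — σ1 onset /k/, coda /∅/ ok → phonotactically legal
Phonotactically legal: [no], [tne], [ku] → 3.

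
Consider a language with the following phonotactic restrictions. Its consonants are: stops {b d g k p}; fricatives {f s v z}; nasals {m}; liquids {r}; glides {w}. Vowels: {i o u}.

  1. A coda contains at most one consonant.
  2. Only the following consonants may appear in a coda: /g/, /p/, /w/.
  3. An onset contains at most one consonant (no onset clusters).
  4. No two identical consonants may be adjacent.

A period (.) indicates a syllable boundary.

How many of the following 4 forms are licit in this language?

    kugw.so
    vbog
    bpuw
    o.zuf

0

kugw.so — violates constraint 1: syllable 1 coda /gw/ has 2 consonants (> 1) → illicit
vbog — violates constraint 3: syllable 1 onset /vb/ has 2 consonants (> 1) → illicit
bpuw — violates constraint 3: syllable 1 onset /bp/ has 2 consonants (> 1) → illicit
o.zuf — violates constraint 2: syllable 2 coda contains /f/, which is not a licensed coda consonant → illicit
No form is licit → 0.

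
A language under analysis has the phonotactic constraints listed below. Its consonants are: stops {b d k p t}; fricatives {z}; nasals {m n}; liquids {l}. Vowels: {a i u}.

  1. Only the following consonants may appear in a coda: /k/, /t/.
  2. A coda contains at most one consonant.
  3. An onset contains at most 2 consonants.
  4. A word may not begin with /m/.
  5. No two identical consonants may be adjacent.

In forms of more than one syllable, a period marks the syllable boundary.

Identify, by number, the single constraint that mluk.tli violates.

4

mluk.tli: word begins with /m/.
This is a violation of constraint 4: "A word may not begin with /m/."
The remaining constraints (1, 2, 3, 5) are satisfied.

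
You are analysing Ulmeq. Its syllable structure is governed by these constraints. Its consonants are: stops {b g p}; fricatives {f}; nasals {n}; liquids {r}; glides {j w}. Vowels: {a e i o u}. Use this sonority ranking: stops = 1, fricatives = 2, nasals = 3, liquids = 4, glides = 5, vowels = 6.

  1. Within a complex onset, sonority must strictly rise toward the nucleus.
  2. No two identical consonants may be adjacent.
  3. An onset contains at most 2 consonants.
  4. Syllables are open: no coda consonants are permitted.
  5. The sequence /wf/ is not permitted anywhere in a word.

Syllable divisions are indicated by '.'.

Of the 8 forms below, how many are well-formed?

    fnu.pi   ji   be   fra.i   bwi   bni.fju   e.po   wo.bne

fnu.pi — σ1 onset /fn/ (2→3 rises), coda /∅/ ok; σ2 onset /p/, coda /∅/ ok → well-formed
ji — σ1 onset /j/, coda /∅/ ok → well-formed
be — σ1 onset /b/, coda /∅/ ok → well-formed
fra.i — σ1 onset /fr/ (2→4 rises), coda /∅/ ok; σ2 onset /∅/, coda /∅/ ok → well-formed
bwi — σ1 onset /bw/ (1→5 rises), coda /∅/ ok → well-formed
bni.fju — σ1 onset /bn/ (1→3 rises), coda /∅/ ok; σ2 onset /fj/ (2→5 rises), coda /∅/ ok → well-formed
e.po — σ1 onset /∅/, coda /∅/ ok; σ2 onset /p/, coda /∅/ ok → well-formed
wo.bne — σ1 onset /w/, coda /∅/ ok; σ2 onset /bn/ (1→3 rises), coda /∅/ ok → well-formed
Well-formed: fnu.pi, ji, be, fra.i, bwi, bni.fju, e.po, wo.bne → 8.

8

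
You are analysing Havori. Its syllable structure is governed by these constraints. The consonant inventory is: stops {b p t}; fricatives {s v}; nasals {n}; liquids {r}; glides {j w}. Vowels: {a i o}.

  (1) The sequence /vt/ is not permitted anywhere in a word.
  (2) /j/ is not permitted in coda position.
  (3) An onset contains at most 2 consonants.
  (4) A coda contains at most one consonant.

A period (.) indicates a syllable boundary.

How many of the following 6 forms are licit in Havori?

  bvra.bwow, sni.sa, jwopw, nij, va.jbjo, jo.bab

2

bvra.bwow — violates constraint 3: syllable 1 onset /bvr/ has 3 consonants (> 2) → illicit
sni.sa — σ1 onset /sn/ (2C), coda /∅/ ok; σ2 onset /s/, coda /∅/ ok → licit
jwopw — violates constraint 4: syllable 1 coda /pw/ has 2 consonants (> 1) → illicit
nij — violates constraint 2: syllable 1 coda contains /j/ → illicit
va.jbjo — violates constraint 3: syllable 2 onset /jbj/ has 3 consonants (> 2) → illicit
jo.bab — σ1 onset /j/, coda /∅/ ok; σ2 onset /b/, coda /b/ ok → licit
Licit: sni.sa, jo.bab → 2.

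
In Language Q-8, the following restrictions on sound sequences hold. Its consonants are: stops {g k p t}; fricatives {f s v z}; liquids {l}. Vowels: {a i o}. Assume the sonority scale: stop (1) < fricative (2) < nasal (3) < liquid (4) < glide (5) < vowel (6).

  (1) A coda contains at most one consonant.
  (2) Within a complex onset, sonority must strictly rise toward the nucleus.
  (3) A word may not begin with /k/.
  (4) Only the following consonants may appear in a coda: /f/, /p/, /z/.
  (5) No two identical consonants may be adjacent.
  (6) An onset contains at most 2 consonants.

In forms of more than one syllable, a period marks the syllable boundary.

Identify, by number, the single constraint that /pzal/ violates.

/pzal/: syllable 1 coda contains /l/, which is not a licensed coda consonant.
This is a violation of constraint 4: "Only the following consonants may appear in a coda: /f/, /p/, /z/."
The remaining constraints (1, 2, 3, 5, 6) are satisfied.

4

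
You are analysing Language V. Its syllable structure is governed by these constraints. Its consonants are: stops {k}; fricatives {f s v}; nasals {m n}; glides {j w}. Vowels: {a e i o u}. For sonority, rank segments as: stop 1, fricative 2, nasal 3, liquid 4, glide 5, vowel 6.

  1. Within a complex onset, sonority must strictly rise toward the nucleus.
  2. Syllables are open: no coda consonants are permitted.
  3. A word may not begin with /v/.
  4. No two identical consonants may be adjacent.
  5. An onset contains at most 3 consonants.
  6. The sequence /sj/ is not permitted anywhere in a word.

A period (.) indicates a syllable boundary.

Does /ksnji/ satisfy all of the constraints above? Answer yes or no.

no

/ksnji/ — violates constraint 5: syllable 1 onset /ksnj/ has 4 consonants (> 3) → ill-formed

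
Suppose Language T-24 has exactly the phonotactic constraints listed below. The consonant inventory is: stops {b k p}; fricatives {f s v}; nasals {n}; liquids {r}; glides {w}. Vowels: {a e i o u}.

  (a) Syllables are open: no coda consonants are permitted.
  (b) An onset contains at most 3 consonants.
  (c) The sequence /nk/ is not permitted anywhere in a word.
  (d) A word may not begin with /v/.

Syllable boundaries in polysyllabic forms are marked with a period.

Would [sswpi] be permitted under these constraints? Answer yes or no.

[sswpi] — violates constraint (b): syllable 1 onset /sswp/ has 4 consonants (> 3) → not permitted

no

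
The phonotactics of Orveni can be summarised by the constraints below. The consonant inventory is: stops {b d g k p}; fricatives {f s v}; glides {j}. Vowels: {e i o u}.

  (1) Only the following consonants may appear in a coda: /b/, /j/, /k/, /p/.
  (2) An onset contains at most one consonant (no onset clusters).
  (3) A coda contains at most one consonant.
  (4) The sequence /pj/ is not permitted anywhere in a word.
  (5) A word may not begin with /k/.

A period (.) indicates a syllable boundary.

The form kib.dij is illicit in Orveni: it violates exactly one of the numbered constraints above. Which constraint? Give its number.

5

kib.dij: word begins with /k/.
This is a violation of constraint 5: "A word may not begin with /k/."
The remaining constraints (1, 2, 3, 4) are satisfied.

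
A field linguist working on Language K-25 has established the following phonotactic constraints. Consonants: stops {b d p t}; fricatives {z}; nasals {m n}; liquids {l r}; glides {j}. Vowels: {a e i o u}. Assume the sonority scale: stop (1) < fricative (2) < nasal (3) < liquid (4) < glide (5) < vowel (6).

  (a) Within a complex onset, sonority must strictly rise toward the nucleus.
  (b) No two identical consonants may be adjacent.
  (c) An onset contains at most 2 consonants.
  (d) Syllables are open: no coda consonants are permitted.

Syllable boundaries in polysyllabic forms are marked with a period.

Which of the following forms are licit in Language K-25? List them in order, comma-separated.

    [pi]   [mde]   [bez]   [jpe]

[pi]

[pi] — σ1 onset /p/, coda /∅/ ok → licit
[mde] — violates constraint (a): syllable 1 onset /md/: /m/ (nasal, 3) → /d/ (stop, 1) does not rise → illicit
[bez] — violates constraint (d): syllable 1 coda /z/ has 1 consonant (> 0) → illicit
[jpe] — violates constraint (a): syllable 1 onset /jp/: /j/ (glide, 5) → /p/ (stop, 1) does not rise → illicit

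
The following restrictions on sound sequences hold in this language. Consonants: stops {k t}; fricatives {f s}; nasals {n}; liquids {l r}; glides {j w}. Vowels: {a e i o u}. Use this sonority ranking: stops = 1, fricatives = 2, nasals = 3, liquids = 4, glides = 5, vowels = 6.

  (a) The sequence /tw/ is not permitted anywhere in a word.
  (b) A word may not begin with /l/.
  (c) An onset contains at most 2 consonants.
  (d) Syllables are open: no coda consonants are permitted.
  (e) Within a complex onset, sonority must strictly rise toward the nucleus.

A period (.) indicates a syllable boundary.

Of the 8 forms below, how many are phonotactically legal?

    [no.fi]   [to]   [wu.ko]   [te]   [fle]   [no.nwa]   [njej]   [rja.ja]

7

[no.fi] — σ1 onset /n/, coda /∅/ ok; σ2 onset /f/, coda /∅/ ok → phonotactically legal
[to] — σ1 onset /t/, coda /∅/ ok → phonotactically legal
[wu.ko] — σ1 onset /w/, coda /∅/ ok; σ2 onset /k/, coda /∅/ ok → phonotactically legal
[te] — σ1 onset /t/, coda /∅/ ok → phonotactically legal
[fle] — σ1 onset /fl/ (2→4 rises), coda /∅/ ok → phonotactically legal
[no.nwa] — σ1 onset /n/, coda /∅/ ok; σ2 onset /nw/ (3→5 rises), coda /∅/ ok → phonotactically legal
[njej] — violates constraint (d): syllable 1 coda /j/ has 1 consonant (> 0) → phonotactically illegal
[rja.ja] — σ1 onset /rj/ (4→5 rises), coda /∅/ ok; σ2 onset /j/, coda /∅/ ok → phonotactically legal
Phonotactically legal: [no.fi], [to], [wu.ko], [te], [fle], [no.nwa], [rja.ja] → 7.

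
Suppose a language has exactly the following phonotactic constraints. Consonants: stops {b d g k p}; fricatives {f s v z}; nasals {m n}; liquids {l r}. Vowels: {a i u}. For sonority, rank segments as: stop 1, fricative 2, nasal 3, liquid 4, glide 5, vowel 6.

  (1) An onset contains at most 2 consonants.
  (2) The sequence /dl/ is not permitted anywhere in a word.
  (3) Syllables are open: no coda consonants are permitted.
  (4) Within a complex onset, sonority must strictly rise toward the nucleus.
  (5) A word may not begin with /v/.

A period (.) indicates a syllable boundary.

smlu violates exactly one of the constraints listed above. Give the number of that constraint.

1

smlu: syllable 1 onset /sml/ has 3 consonants (> 2).
This is a violation of constraint 1: "An onset contains at most 2 consonants."
The remaining constraints (2, 3, 4, 5) are satisfied.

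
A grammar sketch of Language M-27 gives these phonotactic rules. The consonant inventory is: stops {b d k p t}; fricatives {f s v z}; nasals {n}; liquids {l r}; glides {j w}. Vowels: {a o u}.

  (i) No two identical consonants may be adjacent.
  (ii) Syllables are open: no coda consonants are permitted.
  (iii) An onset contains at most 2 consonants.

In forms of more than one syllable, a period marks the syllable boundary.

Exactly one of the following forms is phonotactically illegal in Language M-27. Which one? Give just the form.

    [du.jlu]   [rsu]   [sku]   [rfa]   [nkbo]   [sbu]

[du.jlu] — σ1 onset /d/, coda /∅/ ok; σ2 onset /jl/ (2C), coda /∅/ ok → phonotactically legal
[rsu] — σ1 onset /rs/ (2C), coda /∅/ ok → phonotactically legal
[sku] — σ1 onset /sk/ (2C), coda /∅/ ok → phonotactically legal
[rfa] — σ1 onset /rf/ (2C), coda /∅/ ok → phonotactically legal
[nkbo] — violates constraint (iii): syllable 1 onset /nkb/ has 3 consonants (> 2) → phonotactically illegal
[sbu] — σ1 onset /sb/ (2C), coda /∅/ ok → phonotactically legal

[nkbo]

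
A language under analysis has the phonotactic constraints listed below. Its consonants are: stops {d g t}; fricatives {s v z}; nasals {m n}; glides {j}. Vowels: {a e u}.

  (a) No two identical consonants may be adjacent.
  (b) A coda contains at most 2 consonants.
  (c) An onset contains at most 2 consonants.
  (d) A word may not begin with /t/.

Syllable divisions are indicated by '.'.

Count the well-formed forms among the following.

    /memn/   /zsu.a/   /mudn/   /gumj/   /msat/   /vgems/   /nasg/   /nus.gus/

8

/memn/ — σ1 onset /m/, coda /mn/ (2C) ok → well-formed
/zsu.a/ — σ1 onset /zs/ (2C), coda /∅/ ok; σ2 onset /∅/, coda /∅/ ok → well-formed
/mudn/ — σ1 onset /m/, coda /dn/ (2C) ok → well-formed
/gumj/ — σ1 onset /g/, coda /mj/ (2C) ok → well-formed
/msat/ — σ1 onset /ms/ (2C), coda /t/ ok → well-formed
/vgems/ — σ1 onset /vg/ (2C), coda /ms/ (2C) ok → well-formed
/nasg/ — σ1 onset /n/, coda /sg/ (2C) ok → well-formed
/nus.gus/ — σ1 onset /n/, coda /s/ ok; σ2 onset /g/, coda /s/ ok → well-formed
Well-formed: /memn/, /zsu.a/, /mudn/, /gumj/, /msat/, /vgems/, /nasg/, /nus.gus/ → 8.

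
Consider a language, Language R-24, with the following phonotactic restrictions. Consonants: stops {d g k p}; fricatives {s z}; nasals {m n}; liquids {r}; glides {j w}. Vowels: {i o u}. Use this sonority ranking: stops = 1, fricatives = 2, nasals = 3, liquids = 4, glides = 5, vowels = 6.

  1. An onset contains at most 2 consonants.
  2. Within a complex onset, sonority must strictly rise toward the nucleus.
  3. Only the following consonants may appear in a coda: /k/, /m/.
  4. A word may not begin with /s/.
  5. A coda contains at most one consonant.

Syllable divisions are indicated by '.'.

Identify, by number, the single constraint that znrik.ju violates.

1

znrik.ju: syllable 1 onset /znr/ has 3 consonants (> 2).
This is a violation of constraint 1: "An onset contains at most 2 consonants."
The remaining constraints (2, 3, 4, 5) are satisfied.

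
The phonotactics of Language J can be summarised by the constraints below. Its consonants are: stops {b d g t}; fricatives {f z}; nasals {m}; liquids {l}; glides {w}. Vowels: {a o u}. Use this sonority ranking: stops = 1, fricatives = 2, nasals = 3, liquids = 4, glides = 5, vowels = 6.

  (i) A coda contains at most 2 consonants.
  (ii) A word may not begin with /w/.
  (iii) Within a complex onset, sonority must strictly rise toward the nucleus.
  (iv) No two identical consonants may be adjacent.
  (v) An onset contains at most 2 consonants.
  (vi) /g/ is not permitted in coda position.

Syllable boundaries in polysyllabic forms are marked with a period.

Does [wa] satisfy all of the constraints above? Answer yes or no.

no

[wa] — violates constraint (ii): word begins with /w/ → phonotactically illegal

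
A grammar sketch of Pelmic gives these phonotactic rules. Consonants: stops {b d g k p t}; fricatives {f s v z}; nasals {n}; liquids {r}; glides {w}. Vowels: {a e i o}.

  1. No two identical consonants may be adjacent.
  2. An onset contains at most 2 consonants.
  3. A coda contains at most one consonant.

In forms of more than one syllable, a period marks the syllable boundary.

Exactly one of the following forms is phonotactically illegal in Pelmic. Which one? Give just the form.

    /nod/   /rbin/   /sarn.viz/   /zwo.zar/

/sarn.viz/

/nod/ — σ1 onset /n/, coda /d/ ok → phonotactically legal
/rbin/ — σ1 onset /rb/ (2C), coda /n/ ok → phonotactically legal
/sarn.viz/ — violates constraint 3: syllable 1 coda /rn/ has 2 consonants (> 1) → phonotactically illegal
/zwo.zar/ — σ1 onset /zw/ (2C), coda /∅/ ok; σ2 onset /z/, coda /r/ ok → phonotactically legal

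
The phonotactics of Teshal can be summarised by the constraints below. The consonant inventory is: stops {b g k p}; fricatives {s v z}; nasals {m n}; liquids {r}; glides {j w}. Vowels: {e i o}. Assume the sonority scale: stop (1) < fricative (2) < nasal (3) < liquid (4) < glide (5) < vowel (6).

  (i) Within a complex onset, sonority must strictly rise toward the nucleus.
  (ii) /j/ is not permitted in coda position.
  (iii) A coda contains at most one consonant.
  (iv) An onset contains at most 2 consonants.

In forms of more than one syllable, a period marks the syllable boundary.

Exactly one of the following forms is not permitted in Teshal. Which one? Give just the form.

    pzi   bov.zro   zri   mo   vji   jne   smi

jne

pzi — σ1 onset /pz/ (1→2 rises), coda /∅/ ok → permitted
bov.zro — σ1 onset /b/, coda /v/ ok; σ2 onset /zr/ (2→4 rises), coda /∅/ ok → permitted
zri — σ1 onset /zr/ (2→4 rises), coda /∅/ ok → permitted
mo — σ1 onset /m/, coda /∅/ ok → permitted
vji — σ1 onset /vj/ (2→5 rises), coda /∅/ ok → permitted
jne — violates constraint (i): syllable 1 onset /jn/: /j/ (glide, 5) → /n/ (nasal, 3) does not rise → not permitted
smi — σ1 onset /sm/ (2→3 rises), coda /∅/ ok → permitted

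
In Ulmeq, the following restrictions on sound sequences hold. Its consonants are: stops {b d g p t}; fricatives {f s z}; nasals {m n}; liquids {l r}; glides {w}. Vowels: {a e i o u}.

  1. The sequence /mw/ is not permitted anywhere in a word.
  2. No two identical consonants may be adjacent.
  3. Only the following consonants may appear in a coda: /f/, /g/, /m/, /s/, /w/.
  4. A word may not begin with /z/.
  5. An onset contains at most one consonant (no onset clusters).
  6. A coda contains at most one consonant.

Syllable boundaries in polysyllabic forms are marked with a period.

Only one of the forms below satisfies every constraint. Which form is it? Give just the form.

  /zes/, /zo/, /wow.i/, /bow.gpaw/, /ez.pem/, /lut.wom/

/wow.i/

/zes/ — violates constraint 4: word begins with /z/ → ill-formed
/zo/ — violates constraint 4: word begins with /z/ → ill-formed
/wow.i/ — σ1 onset /w/, coda /w/ ok; σ2 onset /∅/, coda /∅/ ok → well-formed
/bow.gpaw/ — violates constraint 5: syllable 2 onset /gp/ has 2 consonants (> 1) → ill-formed
/ez.pem/ — violates constraint 3: syllable 1 coda contains /z/, which is not a licensed coda consonant → ill-formed
/lut.wom/ — violates constraint 3: syllable 1 coda contains /t/, which is not a licensed coda consonant → ill-formed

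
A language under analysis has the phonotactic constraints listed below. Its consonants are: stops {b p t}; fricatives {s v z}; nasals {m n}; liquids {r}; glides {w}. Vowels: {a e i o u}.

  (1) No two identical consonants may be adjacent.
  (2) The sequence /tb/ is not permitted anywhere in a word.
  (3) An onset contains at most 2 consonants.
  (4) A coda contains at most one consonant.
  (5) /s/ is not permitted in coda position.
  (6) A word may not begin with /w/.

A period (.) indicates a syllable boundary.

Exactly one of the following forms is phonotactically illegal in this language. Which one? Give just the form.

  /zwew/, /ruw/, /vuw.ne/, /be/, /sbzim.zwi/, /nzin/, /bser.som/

/sbzim.zwi/

/zwew/ — σ1 onset /zw/ (2C), coda /w/ ok → phonotactically legal
/ruw/ — σ1 onset /r/, coda /w/ ok → phonotactically legal
/vuw.ne/ — σ1 onset /v/, coda /w/ ok; σ2 onset /n/, coda /∅/ ok → phonotactically legal
/be/ — σ1 onset /b/, coda /∅/ ok → phonotactically legal
/sbzim.zwi/ — violates constraint 3: syllable 1 onset /sbz/ has 3 consonants (> 2) → phonotactically illegal
/nzin/ — σ1 onset /nz/ (2C), coda /n/ ok → phonotactically legal
/bser.som/ — σ1 onset /bs/ (2C), coda /r/ ok; σ2 onset /s/, coda /m/ ok → phonotactically legal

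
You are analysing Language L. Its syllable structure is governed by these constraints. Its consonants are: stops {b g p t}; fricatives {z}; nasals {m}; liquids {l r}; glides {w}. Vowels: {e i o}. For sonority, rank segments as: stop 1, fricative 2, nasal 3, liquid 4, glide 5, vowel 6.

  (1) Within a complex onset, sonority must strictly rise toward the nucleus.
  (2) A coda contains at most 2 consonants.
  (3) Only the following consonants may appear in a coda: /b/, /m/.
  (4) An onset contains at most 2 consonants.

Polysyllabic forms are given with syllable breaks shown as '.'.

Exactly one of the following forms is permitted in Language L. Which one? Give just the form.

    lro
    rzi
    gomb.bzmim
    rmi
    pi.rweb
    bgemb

pi.rweb

lro — violates constraint 1: syllable 1 onset /lr/: /l/ (liquid, 4) → /r/ (liquid, 4) does not rise → not permitted
rzi — violates constraint 1: syllable 1 onset /rz/: /r/ (liquid, 4) → /z/ (fricative, 2) does not rise → not permitted
gomb.bzmim — violates constraint 4: syllable 2 onset /bzm/ has 3 consonants (> 2) → not permitted
rmi — violates constraint 1: syllable 1 onset /rm/: /r/ (liquid, 4) → /m/ (nasal, 3) does not rise → not permitted
pi.rweb — σ1 onset /p/, coda /∅/ ok; σ2 onset /rw/ (4→5 rises), coda /b/ ok → permitted
bgemb — violates constraint 1: syllable 1 onset /bg/: /b/ (stop, 1) → /g/ (stop, 1) does not rise → not permitted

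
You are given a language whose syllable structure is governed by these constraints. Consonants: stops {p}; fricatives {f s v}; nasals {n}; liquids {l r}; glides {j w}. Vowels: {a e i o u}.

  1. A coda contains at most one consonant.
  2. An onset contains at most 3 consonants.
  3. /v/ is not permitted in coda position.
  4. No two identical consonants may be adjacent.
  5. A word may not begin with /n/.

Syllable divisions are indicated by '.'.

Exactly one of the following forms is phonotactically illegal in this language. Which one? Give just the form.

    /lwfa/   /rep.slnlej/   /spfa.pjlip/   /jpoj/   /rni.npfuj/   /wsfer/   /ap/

/rep.slnlej/

/lwfa/ — σ1 onset /lwf/ (3C), coda /∅/ ok → phonotactically legal
/rep.slnlej/ — violates constraint 2: syllable 2 onset /slnl/ has 4 consonants (> 3) → phonotactically illegal
/spfa.pjlip/ — σ1 onset /spf/ (3C), coda /∅/ ok; σ2 onset /pjl/ (3C), coda /p/ ok → phonotactically legal
/jpoj/ — σ1 onset /jp/ (2C), coda /j/ ok → phonotactically legal
/rni.npfuj/ — σ1 onset /rn/ (2C), coda /∅/ ok; σ2 onset /npf/ (3C), coda /j/ ok → phonotactically legal
/wsfer/ — σ1 onset /wsf/ (3C), coda /r/ ok → phonotactically legal
/ap/ — σ1 onset /∅/, coda /p/ ok → phonotactically legal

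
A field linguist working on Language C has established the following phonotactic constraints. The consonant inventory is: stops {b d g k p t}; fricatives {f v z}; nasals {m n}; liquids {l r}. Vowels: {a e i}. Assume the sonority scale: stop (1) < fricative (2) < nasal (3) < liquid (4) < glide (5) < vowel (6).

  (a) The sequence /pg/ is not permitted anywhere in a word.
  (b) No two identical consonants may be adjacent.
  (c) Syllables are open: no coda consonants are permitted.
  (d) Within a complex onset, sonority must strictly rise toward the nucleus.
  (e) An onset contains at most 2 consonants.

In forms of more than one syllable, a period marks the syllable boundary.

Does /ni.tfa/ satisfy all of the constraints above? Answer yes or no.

yes

/ni.tfa/ — σ1 onset /n/, coda /∅/ ok; σ2 onset /tf/ (1→2 rises), coda /∅/ ok → permitted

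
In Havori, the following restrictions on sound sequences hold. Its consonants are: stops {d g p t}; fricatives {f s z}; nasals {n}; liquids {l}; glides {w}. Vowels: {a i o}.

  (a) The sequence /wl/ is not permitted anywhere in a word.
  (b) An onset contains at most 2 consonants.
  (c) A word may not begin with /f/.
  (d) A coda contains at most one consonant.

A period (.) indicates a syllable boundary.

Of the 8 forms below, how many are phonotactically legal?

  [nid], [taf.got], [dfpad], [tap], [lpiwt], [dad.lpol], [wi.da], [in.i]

[nid] — σ1 onset /n/, coda /d/ ok → phonotactically legal
[taf.got] — σ1 onset /t/, coda /f/ ok; σ2 onset /g/, coda /t/ ok → phonotactically legal
[dfpad] — violates constraint (b): syllable 1 onset /dfp/ has 3 consonants (> 2) → phonotactically illegal
[tap] — σ1 onset /t/, coda /p/ ok → phonotactically legal
[lpiwt] — violates constraint (d): syllable 1 coda /wt/ has 2 consonants (> 1) → phonotactically illegal
[dad.lpol] — σ1 onset /d/, coda /d/ ok; σ2 onset /lp/ (2C), coda /l/ ok → phonotactically legal
[wi.da] — σ1 onset /w/, coda /∅/ ok; σ2 onset /d/, coda /∅/ ok → phonotactically legal
[in.i] — σ1 onset /∅/, coda /n/ ok; σ2 onset /∅/, coda /∅/ ok → phonotactically legal
Phonotactically legal: [nid], [taf.got], [tap], [dad.lpol], [wi.da], [in.i] → 6.

6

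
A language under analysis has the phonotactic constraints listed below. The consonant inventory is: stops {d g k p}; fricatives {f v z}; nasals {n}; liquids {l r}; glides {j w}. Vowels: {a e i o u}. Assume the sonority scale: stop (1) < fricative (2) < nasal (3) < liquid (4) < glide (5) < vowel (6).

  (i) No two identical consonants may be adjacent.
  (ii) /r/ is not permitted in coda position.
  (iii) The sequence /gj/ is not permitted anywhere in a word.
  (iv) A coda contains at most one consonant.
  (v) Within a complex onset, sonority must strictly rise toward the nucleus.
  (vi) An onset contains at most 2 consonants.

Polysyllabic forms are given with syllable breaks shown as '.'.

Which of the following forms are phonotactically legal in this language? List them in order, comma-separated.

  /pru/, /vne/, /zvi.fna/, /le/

/pru/ — σ1 onset /pr/ (1→4 rises), coda /∅/ ok → phonotactically legal
/vne/ — σ1 onset /vn/ (2→3 rises), coda /∅/ ok → phonotactically legal
/zvi.fna/ — violates constraint (v): syllable 1 onset /zv/: /z/ (fricative, 2) → /v/ (fricative, 2) does not rise → phonotactically illegal
/le/ — σ1 onset /l/, coda /∅/ ok → phonotactically legal

/pru/, /vne/, /le/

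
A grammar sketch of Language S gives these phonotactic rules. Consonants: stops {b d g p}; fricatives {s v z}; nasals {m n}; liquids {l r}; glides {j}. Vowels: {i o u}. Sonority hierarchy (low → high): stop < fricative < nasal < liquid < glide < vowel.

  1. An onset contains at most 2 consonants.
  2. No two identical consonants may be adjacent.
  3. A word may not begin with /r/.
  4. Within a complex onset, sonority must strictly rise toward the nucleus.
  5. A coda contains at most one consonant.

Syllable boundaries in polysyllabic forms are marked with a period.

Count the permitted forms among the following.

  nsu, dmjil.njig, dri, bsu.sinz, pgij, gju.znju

1

nsu — violates constraint 4: syllable 1 onset /ns/: /n/ (nasal, 3) → /s/ (fricative, 2) does not rise → not permitted
dmjil.njig — violates constraint 1: syllable 1 onset /dmj/ has 3 consonants (> 2) → not permitted
dri — σ1 onset /dr/ (1→4 rises), coda /∅/ ok → permitted
bsu.sinz — violates constraint 5: syllable 2 coda /nz/ has 2 consonants (> 1) → not permitted
pgij — violates constraint 4: syllable 1 onset /pg/: /p/ (stop, 1) → /g/ (stop, 1) does not rise → not permitted
gju.znju — violates constraint 1: syllable 2 onset /znj/ has 3 consonants (> 2) → not permitted
Permitted: dri → 1.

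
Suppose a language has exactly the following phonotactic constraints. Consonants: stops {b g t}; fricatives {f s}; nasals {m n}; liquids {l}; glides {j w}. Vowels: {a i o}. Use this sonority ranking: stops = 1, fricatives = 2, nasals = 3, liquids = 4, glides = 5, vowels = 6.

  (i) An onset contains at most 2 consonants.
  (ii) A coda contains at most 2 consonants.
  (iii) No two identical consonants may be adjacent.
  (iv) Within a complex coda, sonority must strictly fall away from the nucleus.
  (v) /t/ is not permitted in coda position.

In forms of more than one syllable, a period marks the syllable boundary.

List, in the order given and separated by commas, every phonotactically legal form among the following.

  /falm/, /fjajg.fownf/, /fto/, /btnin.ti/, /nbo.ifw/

/falm/, /fto/

/falm/ — σ1 onset /f/, coda /lm/ (4→3 falls) ok → phonotactically legal
/fjajg.fownf/ — violates constraint (ii): syllable 2 coda /wnf/ has 3 consonants (> 2) → phonotactically illegal
/fto/ — σ1 onset /ft/ (2C), coda /∅/ ok → phonotactically legal
/btnin.ti/ — violates constraint (i): syllable 1 onset /btn/ has 3 consonants (> 2) → phonotactically illegal
/nbo.ifw/ — violates constraint (iv): syllable 2 coda /fw/: /f/ (fricative, 2) → /w/ (glide, 5) does not fall → phonotactically illegal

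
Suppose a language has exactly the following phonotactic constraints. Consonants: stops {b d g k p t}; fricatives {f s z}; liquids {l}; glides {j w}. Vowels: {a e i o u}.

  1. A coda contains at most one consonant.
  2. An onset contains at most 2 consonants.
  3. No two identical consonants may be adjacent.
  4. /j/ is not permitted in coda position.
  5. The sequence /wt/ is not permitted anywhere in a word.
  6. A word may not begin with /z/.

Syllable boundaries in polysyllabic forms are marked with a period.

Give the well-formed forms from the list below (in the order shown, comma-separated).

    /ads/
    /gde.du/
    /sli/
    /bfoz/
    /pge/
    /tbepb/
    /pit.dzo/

/gde.du/, /sli/, /bfoz/, /pge/, /pit.dzo/

/ads/ — violates constraint 1: syllable 1 coda /ds/ has 2 consonants (> 1) → ill-formed
/gde.du/ — σ1 onset /gd/ (2C), coda /∅/ ok; σ2 onset /d/, coda /∅/ ok → well-formed
/sli/ — σ1 onset /sl/ (2C), coda /∅/ ok → well-formed
/bfoz/ — σ1 onset /bf/ (2C), coda /z/ ok → well-formed
/pge/ — σ1 onset /pg/ (2C), coda /∅/ ok → well-formed
/tbepb/ — violates constraint 1: syllable 1 coda /pb/ has 2 consonants (> 1) → ill-formed
/pit.dzo/ — σ1 onset /p/, coda /t/ ok; σ2 onset /dz/ (2C), coda /∅/ ok → well-formed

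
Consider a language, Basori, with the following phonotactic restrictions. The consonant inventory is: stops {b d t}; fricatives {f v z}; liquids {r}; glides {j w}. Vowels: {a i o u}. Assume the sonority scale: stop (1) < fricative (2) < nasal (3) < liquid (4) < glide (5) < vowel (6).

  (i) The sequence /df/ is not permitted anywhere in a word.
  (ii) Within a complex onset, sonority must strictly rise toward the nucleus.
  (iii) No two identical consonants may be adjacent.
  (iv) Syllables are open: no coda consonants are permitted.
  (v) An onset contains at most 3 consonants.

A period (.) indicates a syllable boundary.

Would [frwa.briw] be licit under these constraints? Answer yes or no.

[frwa.briw] — violates constraint (iv): syllable 2 coda /w/ has 1 consonant (> 0) → illicit

no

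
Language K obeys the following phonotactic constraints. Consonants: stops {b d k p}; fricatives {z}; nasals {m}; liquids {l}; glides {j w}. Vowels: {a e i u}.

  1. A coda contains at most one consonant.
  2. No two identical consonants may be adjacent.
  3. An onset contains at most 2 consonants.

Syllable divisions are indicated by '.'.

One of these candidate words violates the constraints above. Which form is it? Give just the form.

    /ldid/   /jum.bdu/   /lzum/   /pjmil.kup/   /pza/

/pjmil.kup/

/ldid/ — σ1 onset /ld/ (2C), coda /d/ ok → phonotactically legal
/jum.bdu/ — σ1 onset /j/, coda /m/ ok; σ2 onset /bd/ (2C), coda /∅/ ok → phonotactically legal
/lzum/ — σ1 onset /lz/ (2C), coda /m/ ok → phonotactically legal
/pjmil.kup/ — violates constraint 3: syllable 1 onset /pjm/ has 3 consonants (> 2) → phonotactically illegal
/pza/ — σ1 onset /pz/ (2C), coda /∅/ ok → phonotactically legal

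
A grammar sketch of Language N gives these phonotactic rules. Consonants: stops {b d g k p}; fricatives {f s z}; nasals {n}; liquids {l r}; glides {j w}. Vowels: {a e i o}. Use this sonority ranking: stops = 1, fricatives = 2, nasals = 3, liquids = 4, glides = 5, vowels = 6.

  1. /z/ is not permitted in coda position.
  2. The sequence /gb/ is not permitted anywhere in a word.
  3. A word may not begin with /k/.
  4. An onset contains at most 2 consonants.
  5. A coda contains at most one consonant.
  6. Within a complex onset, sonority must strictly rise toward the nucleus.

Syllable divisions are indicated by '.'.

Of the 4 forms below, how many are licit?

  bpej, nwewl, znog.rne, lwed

1

bpej — violates constraint 6: syllable 1 onset /bp/: /b/ (stop, 1) → /p/ (stop, 1) does not rise → illicit
nwewl — violates constraint 5: syllable 1 coda /wl/ has 2 consonants (> 1) → illicit
znog.rne — violates constraint 6: syllable 2 onset /rn/: /r/ (liquid, 4) → /n/ (nasal, 3) does not rise → illicit
lwed — σ1 onset /lw/ (4→5 rises), coda /d/ ok → licit
Licit: lwed → 1.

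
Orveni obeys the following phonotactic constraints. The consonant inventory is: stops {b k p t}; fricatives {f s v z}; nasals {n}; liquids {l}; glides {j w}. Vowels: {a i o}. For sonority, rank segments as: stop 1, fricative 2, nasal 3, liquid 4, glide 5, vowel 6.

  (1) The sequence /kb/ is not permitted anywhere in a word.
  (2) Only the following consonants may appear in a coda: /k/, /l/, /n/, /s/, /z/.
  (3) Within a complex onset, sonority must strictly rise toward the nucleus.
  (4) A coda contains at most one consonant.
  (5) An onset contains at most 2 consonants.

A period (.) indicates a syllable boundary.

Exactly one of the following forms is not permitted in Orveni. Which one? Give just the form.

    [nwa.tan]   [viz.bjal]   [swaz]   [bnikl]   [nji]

[bnikl]

[nwa.tan] — σ1 onset /nw/ (3→5 rises), coda /∅/ ok; σ2 onset /t/, coda /n/ ok → permitted
[viz.bjal] — σ1 onset /v/, coda /z/ ok; σ2 onset /bj/ (1→5 rises), coda /l/ ok → permitted
[swaz] — σ1 onset /sw/ (2→5 rises), coda /z/ ok → permitted
[bnikl] — violates constraint 4: syllable 1 coda /kl/ has 2 consonants (> 1) → not permitted
[nji] — σ1 onset /nj/ (3→5 rises), coda /∅/ ok → permitted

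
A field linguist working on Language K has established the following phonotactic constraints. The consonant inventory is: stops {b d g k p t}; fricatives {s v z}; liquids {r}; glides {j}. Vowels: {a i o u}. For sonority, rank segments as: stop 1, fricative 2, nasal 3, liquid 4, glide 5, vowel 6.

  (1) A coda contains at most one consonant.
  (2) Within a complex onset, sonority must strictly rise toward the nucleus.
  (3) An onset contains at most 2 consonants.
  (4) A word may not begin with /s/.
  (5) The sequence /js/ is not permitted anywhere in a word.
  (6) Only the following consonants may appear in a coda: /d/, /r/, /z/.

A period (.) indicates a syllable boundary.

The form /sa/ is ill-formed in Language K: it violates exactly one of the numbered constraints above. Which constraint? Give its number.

/sa/: word begins with /s/.
This is a violation of constraint 4: "A word may not begin with /s/."
The remaining constraints (1, 2, 3, 5, 6) are satisfied.

4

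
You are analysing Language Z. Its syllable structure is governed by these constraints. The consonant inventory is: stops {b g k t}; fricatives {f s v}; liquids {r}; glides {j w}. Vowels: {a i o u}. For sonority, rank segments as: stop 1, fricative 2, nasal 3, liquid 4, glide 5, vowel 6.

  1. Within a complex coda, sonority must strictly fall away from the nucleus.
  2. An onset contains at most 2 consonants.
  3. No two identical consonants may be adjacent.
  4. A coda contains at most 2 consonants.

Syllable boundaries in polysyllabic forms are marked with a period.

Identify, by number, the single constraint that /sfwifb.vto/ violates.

/sfwifb.vto/: syllable 1 onset /sfw/ has 3 consonants (> 2).
This is a violation of constraint 2: "An onset contains at most 2 consonants."
The remaining constraints (1, 3, 4) are satisfied.

2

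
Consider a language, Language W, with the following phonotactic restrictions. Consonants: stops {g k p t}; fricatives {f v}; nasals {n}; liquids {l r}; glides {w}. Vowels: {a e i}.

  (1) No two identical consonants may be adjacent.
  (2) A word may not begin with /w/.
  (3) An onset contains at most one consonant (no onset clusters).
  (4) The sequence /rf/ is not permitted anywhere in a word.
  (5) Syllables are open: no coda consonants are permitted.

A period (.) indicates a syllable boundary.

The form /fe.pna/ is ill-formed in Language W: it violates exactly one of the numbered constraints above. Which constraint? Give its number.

/fe.pna/: syllable 2 onset /pn/ has 2 consonants (> 1).
This is a violation of constraint 3: "An onset contains at most one consonant (no onset clusters)."
The remaining constraints (1, 2, 4, 5) are satisfied.

3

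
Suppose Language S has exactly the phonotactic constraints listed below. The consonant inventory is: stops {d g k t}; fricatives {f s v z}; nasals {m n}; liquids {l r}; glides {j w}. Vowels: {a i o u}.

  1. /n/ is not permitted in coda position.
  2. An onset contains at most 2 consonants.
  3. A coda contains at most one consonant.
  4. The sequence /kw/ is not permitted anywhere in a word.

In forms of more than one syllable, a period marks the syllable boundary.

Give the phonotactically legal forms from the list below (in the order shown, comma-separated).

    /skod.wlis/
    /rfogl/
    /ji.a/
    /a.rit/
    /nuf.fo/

/skod.wlis/, /ji.a/, /a.rit/, /nuf.fo/

/skod.wlis/ — σ1 onset /sk/ (2C), coda /d/ ok; σ2 onset /wl/ (2C), coda /s/ ok → phonotactically legal
/rfogl/ — violates constraint 3: syllable 1 coda /gl/ has 2 consonants (> 1) → phonotactically illegal
/ji.a/ — σ1 onset /j/, coda /∅/ ok; σ2 onset /∅/, coda /∅/ ok → phonotactically legal
/a.rit/ — σ1 onset /∅/, coda /∅/ ok; σ2 onset /r/, coda /t/ ok → phonotactically legal
/nuf.fo/ — σ1 onset /n/, coda /f/ ok; σ2 onset /f/, coda /∅/ ok → phonotactically legal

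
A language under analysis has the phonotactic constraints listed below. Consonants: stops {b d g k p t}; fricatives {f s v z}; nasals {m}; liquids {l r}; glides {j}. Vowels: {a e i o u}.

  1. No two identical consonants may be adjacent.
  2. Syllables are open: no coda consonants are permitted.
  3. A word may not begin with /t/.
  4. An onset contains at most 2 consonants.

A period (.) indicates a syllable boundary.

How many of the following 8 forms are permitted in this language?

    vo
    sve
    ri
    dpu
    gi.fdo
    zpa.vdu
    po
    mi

8

vo — σ1 onset /v/, coda /∅/ ok → permitted
sve — σ1 onset /sv/ (2C), coda /∅/ ok → permitted
ri — σ1 onset /r/, coda /∅/ ok → permitted
dpu — σ1 onset /dp/ (2C), coda /∅/ ok → permitted
gi.fdo — σ1 onset /g/, coda /∅/ ok; σ2 onset /fd/ (2C), coda /∅/ ok → permitted
zpa.vdu — σ1 onset /zp/ (2C), coda /∅/ ok; σ2 onset /vd/ (2C), coda /∅/ ok → permitted
po — σ1 onset /p/, coda /∅/ ok → permitted
mi — σ1 onset /m/, coda /∅/ ok → permitted
Permitted: vo, sve, ri, dpu, gi.fdo, zpa.vdu, po, mi → 8.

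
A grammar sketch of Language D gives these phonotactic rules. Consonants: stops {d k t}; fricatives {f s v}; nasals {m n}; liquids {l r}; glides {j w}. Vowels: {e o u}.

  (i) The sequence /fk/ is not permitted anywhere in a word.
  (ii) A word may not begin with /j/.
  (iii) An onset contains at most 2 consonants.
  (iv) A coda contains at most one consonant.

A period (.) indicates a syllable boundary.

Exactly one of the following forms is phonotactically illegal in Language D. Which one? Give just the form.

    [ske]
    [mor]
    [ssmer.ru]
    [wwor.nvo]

[ske] — σ1 onset /sk/ (2C), coda /∅/ ok → phonotactically legal
[mor] — σ1 onset /m/, coda /r/ ok → phonotactically legal
[ssmer.ru] — violates constraint (iii): syllable 1 onset /ssm/ has 3 consonants (> 2) → phonotactically illegal
[wwor.nvo] — σ1 onset /ww/ (2C), coda /r/ ok; σ2 onset /nv/ (2C), coda /∅/ ok → phonotactically legal

[ssmer.ru]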